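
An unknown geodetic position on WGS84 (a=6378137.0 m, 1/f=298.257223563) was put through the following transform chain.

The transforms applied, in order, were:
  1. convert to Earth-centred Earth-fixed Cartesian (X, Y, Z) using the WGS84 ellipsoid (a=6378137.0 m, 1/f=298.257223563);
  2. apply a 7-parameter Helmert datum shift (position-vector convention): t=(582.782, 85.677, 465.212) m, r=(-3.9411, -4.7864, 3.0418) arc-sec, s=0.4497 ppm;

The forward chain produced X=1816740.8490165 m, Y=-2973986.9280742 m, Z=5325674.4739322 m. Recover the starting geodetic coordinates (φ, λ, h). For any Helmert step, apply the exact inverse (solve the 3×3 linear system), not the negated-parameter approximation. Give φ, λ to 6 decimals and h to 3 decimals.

φ=56.974154°, λ=-58.589087°, h=925.448 m

start: X=1816740.8490, Y=-2973986.9281, Z=5325674.4739 m
→ Helmert⁻¹: X=1816236.9594, Y=-2974199.7986, Z=5325107.8932
→ geod (Bowring, a=6378137.000): φ=56.97415400°, λ=-58.58908700°, h=925.4480 m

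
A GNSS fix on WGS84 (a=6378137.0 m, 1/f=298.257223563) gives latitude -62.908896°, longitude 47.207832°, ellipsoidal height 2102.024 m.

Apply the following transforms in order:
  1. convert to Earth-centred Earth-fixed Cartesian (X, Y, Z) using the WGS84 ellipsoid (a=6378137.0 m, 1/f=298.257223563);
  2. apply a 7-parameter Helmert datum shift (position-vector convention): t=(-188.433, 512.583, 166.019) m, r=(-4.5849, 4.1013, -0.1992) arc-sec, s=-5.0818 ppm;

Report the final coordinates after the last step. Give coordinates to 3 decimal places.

X=1978842.617 m, Y=2138249.413 m, Z=-5657124.373 m

start: φ=-62.908896°, λ=47.207832°, h=2102.024 m
→ ECEF (a=6378137.000, f=1/298.257223563): X=1979151.5285, Y=2137875.3550, Z=-5657232.2670
→ Helmert 7p (PV): X=1978842.6165, Y=2138249.4128, Z=-5657124.3726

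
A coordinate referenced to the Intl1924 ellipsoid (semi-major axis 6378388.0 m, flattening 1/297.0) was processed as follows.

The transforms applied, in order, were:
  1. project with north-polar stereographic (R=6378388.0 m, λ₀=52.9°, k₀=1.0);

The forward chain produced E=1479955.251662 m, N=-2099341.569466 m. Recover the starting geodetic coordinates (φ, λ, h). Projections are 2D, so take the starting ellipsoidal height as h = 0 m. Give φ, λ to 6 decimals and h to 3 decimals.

start: E=1479955.2517, N=-2099341.5695 m
→ stereo⁻¹: φ=67.23156700°, λ=88.08236800°

φ=67.231567°, λ=88.082368°, h=0.000 m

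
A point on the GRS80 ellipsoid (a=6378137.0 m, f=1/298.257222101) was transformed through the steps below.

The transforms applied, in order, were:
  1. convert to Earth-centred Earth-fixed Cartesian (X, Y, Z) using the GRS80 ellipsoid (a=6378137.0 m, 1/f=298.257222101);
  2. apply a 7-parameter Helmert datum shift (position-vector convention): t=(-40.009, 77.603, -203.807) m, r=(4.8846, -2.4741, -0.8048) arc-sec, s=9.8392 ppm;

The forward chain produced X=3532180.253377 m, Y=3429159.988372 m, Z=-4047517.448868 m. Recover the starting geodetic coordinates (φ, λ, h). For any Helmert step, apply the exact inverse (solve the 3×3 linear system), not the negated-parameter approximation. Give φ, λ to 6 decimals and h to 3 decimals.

start: X=3532180.2534, Y=3429159.9884, Z=-4047517.4489 m
→ Helmert⁻¹: X=3532123.5818, Y=3428966.5806, Z=-4047397.3890
→ geod (Bowring, a=6378137.000): φ=-39.61510500°, λ=44.15099100°, h=3514.4970 m

φ=-39.615105°, λ=44.150991°, h=3514.497 m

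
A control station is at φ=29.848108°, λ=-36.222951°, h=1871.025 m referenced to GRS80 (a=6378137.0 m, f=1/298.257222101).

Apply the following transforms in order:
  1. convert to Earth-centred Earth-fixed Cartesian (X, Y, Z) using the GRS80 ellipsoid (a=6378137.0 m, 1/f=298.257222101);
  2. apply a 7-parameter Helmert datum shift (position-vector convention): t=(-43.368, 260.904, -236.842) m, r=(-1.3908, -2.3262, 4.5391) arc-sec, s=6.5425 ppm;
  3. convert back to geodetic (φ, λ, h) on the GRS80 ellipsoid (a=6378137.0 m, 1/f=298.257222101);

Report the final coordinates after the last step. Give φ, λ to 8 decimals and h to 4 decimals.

φ=29.84785543°, λ=-36.21981767°, h=1631.0343 m

start: φ=29.848108°, λ=-36.222951°, h=1871.025 m
→ ECEF (a=6378137.000, f=1/298.257222101): X=4467860.6160, Y=-3272728.8237, Z=3156712.1865
→ Helmert 7p (PV): X=4467882.8990, Y=-3272369.7252, Z=3156568.4525
→ geod (Bowring, a=6378137.000): φ=29.84785543°, λ=-36.21981767°, h=1631.0343 m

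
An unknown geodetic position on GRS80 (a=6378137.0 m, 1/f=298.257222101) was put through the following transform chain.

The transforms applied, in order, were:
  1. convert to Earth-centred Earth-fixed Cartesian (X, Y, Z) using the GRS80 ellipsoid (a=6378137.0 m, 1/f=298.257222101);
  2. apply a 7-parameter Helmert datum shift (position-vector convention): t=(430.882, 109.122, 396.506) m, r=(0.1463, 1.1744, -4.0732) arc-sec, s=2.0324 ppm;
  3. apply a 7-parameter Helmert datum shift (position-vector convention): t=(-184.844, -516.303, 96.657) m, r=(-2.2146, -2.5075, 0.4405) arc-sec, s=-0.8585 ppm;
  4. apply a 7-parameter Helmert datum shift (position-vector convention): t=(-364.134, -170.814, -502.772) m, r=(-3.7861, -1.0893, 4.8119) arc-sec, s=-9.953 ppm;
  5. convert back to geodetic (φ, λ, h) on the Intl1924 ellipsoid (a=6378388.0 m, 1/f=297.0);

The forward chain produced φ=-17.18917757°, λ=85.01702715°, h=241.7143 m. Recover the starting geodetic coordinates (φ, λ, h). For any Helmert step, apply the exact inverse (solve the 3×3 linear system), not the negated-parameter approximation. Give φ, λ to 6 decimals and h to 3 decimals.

φ=-17.185494°, λ=85.016315°, h=1097.450 m

start: φ=-17.189178°, λ=85.017027°, h=241.714 m
→ ECEF (a=6378388.000, f=1/297.0): X=529454.3485, Y=6072475.1023, Z=-1872938.8932
→ Helmert⁻¹: X=529955.5370, Y=6072728.3627, Z=-1872346.0884
→ Helmert⁻¹: X=530131.0442, Y=6073268.8506, Z=-1872385.5907
→ Helmert⁻¹: X=529589.8193, Y=6073156.5153, Z=-1872779.5828
→ geod (Bowring, a=6378137.000): φ=-17.18549400°, λ=85.01631500°, h=1097.4500 m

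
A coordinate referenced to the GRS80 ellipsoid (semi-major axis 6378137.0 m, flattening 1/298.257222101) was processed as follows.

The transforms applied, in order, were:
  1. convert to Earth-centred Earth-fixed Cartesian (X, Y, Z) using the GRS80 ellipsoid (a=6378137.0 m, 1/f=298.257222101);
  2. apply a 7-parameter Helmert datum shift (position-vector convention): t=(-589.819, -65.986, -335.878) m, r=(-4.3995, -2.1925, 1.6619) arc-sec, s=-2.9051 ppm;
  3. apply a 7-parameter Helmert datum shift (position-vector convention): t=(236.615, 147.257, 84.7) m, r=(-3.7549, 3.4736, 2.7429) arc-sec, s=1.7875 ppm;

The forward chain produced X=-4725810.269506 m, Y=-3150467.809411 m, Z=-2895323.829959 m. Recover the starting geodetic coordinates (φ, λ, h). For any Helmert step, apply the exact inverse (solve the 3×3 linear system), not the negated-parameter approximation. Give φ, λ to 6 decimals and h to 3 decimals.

start: X=-4725810.2695, Y=-3150467.8094, Z=-2895323.8300 m
→ Helmert⁻¹: X=-4726031.5695, Y=-3150493.8770, Z=-2895540.2955
→ Helmert⁻¹: X=-4725511.6360, Y=-3150337.2158, Z=-2895229.7931
→ geod (Bowring, a=6378137.000): φ=-27.16764100°, λ=-146.30996500°, h=1041.9380 m

φ=-27.167641°, λ=-146.309965°, h=1041.938 m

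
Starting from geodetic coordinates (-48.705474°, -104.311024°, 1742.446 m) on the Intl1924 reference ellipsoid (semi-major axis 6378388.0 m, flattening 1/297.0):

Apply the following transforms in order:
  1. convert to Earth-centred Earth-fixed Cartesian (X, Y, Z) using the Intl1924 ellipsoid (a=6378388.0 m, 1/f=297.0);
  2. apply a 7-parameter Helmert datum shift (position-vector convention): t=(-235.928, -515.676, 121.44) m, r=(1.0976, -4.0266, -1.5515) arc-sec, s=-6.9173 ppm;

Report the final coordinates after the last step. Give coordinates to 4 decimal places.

X=-1042905.4327 m, Y=-4087996.5741 m, Z=-4770294.0841 m

start: φ=-48.705474°, λ=-104.311024°, h=1742.446 m
→ ECEF (a=6378388.000, f=1/297.0): X=-1042739.0967, Y=-4087542.4008, Z=-4770406.4158
→ Helmert 7p (PV): X=-1042905.4327, Y=-4087996.5741, Z=-4770294.0841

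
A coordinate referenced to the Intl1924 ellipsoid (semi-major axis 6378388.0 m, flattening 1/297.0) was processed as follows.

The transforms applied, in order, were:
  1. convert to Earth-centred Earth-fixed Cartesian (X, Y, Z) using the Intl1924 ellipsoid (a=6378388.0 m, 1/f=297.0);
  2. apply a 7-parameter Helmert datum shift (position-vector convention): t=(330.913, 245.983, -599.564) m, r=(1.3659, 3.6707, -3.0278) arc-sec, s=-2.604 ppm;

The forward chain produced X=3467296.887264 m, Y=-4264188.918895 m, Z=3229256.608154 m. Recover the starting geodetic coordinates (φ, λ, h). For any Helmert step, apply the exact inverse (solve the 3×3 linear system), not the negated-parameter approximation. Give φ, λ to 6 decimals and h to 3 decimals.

start: X=3467296.8873, Y=-4264188.9189, Z=3229256.6082 m
→ Helmert⁻¹: X=3466980.1194, Y=-4264373.7251, Z=3229954.5203
→ geod (Bowring, a=6378388.000): φ=30.61194800°, λ=-50.88853100°, h=1896.4100 m

φ=30.611948°, λ=-50.888531°, h=1896.410 m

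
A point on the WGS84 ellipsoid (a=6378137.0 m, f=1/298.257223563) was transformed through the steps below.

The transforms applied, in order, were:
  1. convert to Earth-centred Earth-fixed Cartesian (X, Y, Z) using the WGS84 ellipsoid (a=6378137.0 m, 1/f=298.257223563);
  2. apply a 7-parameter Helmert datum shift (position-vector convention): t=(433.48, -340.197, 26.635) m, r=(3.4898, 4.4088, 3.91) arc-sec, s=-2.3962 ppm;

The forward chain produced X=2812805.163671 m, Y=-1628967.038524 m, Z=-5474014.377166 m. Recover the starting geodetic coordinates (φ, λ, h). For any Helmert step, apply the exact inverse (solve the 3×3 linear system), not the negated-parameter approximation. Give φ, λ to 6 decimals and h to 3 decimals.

φ=-59.469703°, λ=-30.076329°, h=3790.829 m

start: X=2812805.1637, Y=-1628967.0385, Z=-5474014.3772 m
→ Helmert⁻¹: X=2812464.5504, Y=-1628776.6719, Z=-5473966.4568
→ geod (Bowring, a=6378137.000): φ=-59.46970300°, λ=-30.07632900°, h=3790.8290 m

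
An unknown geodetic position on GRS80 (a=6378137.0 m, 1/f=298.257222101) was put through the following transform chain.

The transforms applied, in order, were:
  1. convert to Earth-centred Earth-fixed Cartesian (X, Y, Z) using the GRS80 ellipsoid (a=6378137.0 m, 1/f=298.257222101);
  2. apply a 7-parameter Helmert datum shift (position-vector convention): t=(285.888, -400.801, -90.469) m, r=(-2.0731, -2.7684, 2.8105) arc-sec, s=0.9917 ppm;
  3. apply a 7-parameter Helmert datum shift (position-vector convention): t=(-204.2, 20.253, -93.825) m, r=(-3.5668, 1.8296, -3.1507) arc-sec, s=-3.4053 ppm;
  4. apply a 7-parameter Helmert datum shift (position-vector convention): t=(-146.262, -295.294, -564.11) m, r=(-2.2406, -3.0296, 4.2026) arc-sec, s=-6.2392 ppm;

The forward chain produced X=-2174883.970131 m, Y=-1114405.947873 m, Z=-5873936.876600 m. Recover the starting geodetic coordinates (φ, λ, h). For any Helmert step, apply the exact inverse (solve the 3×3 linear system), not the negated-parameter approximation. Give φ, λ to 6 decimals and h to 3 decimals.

φ=-67.547510°, λ=-152.889872°, h=1338.441 m

start: X=-2174883.9701, Y=-1114405.9479, Z=-5873936.8766 m
→ Helmert⁻¹: X=-2174860.2424, Y=-1114009.4917, Z=-5873389.5690
→ Helmert⁻¹: X=-2174594.3344, Y=-1113965.1913, Z=-5873354.2964
→ Helmert⁻¹: X=-2174972.0656, Y=-1113474.6205, Z=-5873240.0025
→ geod (Bowring, a=6378137.000): φ=-67.54751000°, λ=-152.88987200°, h=1338.4410 m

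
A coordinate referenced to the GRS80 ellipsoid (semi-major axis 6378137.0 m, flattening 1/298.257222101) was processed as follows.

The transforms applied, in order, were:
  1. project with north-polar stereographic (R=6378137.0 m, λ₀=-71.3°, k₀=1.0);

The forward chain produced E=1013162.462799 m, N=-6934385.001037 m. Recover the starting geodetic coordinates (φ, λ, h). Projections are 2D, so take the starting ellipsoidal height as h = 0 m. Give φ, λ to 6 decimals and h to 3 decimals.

φ=32.433198°, λ=-62.987500°, h=0.000 m

start: E=1013162.4628, N=-6934385.0010 m
→ stereo⁻¹: φ=32.43319800°, λ=-62.98750000°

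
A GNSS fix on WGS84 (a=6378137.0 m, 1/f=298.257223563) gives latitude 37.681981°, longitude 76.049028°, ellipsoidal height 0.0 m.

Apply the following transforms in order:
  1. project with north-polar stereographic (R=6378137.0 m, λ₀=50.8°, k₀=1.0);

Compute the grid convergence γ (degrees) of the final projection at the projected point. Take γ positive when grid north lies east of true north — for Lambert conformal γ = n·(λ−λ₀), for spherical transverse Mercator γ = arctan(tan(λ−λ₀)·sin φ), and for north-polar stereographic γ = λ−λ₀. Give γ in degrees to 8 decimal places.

start: φ=37.681981°, λ=76.049028°, h=0.000 m
→ into stereo (λ₀=50.8°): φ=37.68198100°, λ−λ₀=25.24902800°
convergence γ = 25.24902800°

25.24902800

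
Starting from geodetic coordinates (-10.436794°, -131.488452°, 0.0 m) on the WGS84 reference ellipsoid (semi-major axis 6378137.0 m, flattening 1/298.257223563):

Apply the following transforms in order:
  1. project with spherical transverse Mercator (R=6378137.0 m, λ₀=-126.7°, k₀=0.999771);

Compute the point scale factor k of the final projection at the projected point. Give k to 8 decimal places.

1.00315722

start: φ=-10.436794°, λ=-131.488452°, h=0.000 m
→ into tm (λ₀=-126.7°): φ=-10.43679400°, λ−λ₀=-4.78845200°
scale k = 1.00315722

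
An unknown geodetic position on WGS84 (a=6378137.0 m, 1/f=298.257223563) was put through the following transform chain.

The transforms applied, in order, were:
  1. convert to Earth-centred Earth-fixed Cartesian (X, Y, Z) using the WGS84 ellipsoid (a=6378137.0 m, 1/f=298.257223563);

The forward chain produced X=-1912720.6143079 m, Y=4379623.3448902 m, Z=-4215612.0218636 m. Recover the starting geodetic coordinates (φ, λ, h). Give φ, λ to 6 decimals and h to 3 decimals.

start: X=-1912720.6143, Y=4379623.3449, Z=-4215612.0219 m
→ geod (Bowring, a=6378137.000): φ=-41.60630300°, λ=113.59242200°, h=3922.3580 m

φ=-41.606303°, λ=113.592422°, h=3922.358 m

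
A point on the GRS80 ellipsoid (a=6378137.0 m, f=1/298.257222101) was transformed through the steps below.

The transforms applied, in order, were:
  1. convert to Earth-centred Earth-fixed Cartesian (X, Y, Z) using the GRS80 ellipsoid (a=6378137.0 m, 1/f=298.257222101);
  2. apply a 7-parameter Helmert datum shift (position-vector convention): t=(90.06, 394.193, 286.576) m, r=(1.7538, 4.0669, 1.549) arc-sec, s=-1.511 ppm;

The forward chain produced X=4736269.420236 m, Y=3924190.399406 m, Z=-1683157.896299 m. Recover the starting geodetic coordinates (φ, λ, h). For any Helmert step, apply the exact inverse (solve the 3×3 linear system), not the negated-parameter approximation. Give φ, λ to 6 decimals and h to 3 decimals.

start: X=4736269.4202, Y=3924190.3994, Z=-1683157.8963 m
→ Helmert⁻¹: X=4736249.1742, Y=3923752.2539, Z=-1683386.9942
→ geod (Bowring, a=6378137.000): φ=-15.40536200°, λ=39.64009700°, h=11.4820 m

φ=-15.405362°, λ=39.640097°, h=11.482 m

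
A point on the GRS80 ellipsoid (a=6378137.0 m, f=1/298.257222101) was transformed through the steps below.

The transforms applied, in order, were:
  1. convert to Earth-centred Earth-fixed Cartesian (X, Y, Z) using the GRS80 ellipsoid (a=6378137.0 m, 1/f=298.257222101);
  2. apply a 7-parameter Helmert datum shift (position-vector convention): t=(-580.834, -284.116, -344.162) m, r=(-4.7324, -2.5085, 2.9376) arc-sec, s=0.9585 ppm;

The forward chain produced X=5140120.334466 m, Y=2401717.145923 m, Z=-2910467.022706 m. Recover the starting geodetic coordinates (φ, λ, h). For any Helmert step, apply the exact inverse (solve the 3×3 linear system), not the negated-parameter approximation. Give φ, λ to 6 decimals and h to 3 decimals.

φ=-27.308513°, λ=25.044358°, h=3257.995 m

start: X=5140120.3345, Y=2401717.1459, Z=-2910467.0227 m
→ Helmert⁻¹: X=5140695.0583, Y=2401992.5144, Z=-2910127.4805
→ geod (Bowring, a=6378137.000): φ=-27.30851300°, λ=25.04435800°, h=3257.9950 m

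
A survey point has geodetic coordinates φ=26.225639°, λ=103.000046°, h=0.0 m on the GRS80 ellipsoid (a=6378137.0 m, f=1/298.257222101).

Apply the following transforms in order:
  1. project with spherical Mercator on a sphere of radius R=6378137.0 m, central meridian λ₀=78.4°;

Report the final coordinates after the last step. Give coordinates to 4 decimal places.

start: φ=26.225639°, λ=103.000046°, h=0.000 m
→ merc (R=6378137.0, λ₀=78.4°): E=2738464.5942, N=3027054.2456

E=2738464.5942 m, N=3027054.2456 m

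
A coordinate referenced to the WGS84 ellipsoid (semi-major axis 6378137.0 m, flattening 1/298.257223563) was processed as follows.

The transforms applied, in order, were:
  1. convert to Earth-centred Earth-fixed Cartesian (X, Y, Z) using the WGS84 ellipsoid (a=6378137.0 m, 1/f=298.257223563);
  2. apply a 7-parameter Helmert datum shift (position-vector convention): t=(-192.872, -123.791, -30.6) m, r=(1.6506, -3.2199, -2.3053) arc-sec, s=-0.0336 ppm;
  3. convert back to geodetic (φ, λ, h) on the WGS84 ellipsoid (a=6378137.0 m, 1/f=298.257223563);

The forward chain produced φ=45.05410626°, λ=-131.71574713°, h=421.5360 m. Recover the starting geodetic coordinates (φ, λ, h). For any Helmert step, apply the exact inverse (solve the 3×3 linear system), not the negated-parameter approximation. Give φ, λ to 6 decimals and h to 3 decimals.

φ=45.056644°, λ=-131.713964°, h=287.814 m

start: φ=45.054106°, λ=-131.715747°, h=421.536 m
→ ECEF (a=6378137.000, f=1/298.257223563): X=-3003533.0282, Y=-3369226.7667, Z=4491896.5534
→ Helmert⁻¹: X=-3003232.4802, Y=-3369100.7077, Z=4492001.1470
→ geod (Bowring, a=6378137.000): φ=45.05664400°, λ=-131.71396400°, h=287.8140 m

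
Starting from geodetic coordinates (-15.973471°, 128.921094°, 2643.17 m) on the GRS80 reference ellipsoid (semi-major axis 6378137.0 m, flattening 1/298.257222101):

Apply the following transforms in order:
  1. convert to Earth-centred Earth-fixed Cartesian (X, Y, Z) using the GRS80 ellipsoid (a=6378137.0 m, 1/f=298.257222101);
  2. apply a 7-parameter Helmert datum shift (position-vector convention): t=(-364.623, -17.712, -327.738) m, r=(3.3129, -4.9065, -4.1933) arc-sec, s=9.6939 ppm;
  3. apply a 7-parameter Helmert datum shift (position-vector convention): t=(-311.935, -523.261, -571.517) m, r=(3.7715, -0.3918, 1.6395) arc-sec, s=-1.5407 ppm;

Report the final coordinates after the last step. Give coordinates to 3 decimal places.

start: φ=-15.973471°, λ=128.921094°, h=2643.170 m
→ ECEF (a=6378137.000, f=1/298.257222101): X=-3854919.1485, Y=4773856.3000, Z=-1744633.2583
→ Helmert 7p (PV): X=-3855182.5880, Y=4773991.2569, Z=-1744992.9324
→ Helmert 7p (PV): X=-3855523.2149, Y=4773461.9044, Z=-1745481.7927

X=-3855523.215 m, Y=4773461.904 m, Z=-1745481.793 m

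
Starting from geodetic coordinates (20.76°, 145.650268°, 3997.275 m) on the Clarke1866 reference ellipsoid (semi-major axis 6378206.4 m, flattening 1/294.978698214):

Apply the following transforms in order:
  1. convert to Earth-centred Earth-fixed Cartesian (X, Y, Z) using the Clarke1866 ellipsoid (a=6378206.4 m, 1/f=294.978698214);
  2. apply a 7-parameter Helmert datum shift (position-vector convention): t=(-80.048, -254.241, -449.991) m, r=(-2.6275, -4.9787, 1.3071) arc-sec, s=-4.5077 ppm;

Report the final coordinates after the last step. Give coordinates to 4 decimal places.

start: φ=20.760000°, λ=145.650268°, h=3997.275 m
→ ECEF (a=6378206.400, f=1/294.978698214): X=-4929187.1582, Y=3368736.6052, Z=2247852.1061
→ Helmert 7p (PV): X=-4929320.5916, Y=3368464.5769, Z=2247230.0927

X=-4929320.5916 m, Y=3368464.5769 m, Z=2247230.0927 m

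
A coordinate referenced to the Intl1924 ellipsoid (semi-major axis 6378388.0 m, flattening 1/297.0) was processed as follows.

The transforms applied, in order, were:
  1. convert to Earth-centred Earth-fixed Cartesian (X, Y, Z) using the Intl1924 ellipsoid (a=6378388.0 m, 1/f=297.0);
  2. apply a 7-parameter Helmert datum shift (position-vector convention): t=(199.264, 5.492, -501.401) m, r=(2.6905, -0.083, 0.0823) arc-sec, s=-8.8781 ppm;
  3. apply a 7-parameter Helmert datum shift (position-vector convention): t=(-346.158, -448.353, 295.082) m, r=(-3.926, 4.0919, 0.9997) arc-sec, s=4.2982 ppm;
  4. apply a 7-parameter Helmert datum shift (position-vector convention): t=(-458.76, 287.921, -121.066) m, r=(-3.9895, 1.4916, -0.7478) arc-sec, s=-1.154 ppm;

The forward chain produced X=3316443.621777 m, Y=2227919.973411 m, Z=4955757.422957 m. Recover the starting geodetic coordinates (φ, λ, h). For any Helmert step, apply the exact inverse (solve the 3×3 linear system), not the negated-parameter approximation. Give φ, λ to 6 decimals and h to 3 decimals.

φ=51.312933°, λ=33.888881°, h=1001.126 m

start: X=3316443.6218, Y=2227919.9734, Z=4955757.4230 m
→ Helmert⁻¹: X=3316862.2948, Y=2227550.7919, Z=4955951.2784
→ Helmert⁻¹: X=3317106.6802, Y=2227879.1651, Z=4955743.1061
→ Helmert⁻¹: X=3316939.7476, Y=2227956.7781, Z=4956258.1135
→ geod (Bowring, a=6378388.000): φ=51.31293300°, λ=33.88888100°, h=1001.1260 m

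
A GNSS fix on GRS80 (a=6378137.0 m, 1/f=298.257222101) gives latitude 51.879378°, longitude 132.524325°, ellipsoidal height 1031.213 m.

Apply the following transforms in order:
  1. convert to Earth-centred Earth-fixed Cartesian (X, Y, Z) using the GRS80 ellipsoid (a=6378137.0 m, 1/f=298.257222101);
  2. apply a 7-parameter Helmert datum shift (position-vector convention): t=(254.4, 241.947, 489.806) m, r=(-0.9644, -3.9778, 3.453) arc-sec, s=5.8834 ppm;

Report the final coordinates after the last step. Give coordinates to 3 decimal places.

start: φ=51.879378°, λ=132.524325°, h=1031.213 m
→ ECEF (a=6378137.000, f=1/298.257222101): X=-2667224.9568, Y=2908285.4390, Z=4995340.6010
→ Helmert 7p (PV): X=-2667131.2712, Y=2908523.2014, Z=4995794.7612

X=-2667131.271 m, Y=2908523.201 m, Z=4995794.761 m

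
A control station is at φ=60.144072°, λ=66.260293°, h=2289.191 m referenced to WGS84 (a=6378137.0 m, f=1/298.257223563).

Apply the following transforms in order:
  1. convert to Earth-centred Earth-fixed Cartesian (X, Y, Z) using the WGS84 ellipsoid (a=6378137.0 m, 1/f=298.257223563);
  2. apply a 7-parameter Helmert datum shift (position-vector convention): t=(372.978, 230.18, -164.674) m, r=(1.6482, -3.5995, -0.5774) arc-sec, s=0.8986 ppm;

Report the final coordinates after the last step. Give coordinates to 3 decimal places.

start: φ=60.144072°, λ=66.260293°, h=2289.191 m
→ ECEF (a=6378137.000, f=1/298.257223563): X=1281955.9672, Y=2914886.9428, Z=5510470.8012
→ Helmert 7p (PV): X=1282242.0942, Y=2915072.1210, Z=5510356.7421

X=1282242.094 m, Y=2915072.121 m, Z=5510356.742 m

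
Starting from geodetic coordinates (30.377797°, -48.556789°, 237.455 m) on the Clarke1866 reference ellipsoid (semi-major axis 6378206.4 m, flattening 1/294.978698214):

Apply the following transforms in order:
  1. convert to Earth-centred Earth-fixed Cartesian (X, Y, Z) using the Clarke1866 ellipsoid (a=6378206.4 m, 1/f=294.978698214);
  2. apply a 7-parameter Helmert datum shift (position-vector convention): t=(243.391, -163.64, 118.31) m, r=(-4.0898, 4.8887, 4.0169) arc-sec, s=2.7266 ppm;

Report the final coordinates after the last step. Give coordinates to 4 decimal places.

X=3645708.6790 m, Y=-4128539.4714 m, Z=3206642.5854 m

start: φ=30.377797°, λ=-48.556789°, h=237.455 m
→ ECEF (a=6378206.400, f=1/294.978698214): X=3645298.9500, Y=-4128499.1439, Z=3206520.0705
→ Helmert 7p (PV): X=3645708.6790, Y=-4128539.4714, Z=3206642.5854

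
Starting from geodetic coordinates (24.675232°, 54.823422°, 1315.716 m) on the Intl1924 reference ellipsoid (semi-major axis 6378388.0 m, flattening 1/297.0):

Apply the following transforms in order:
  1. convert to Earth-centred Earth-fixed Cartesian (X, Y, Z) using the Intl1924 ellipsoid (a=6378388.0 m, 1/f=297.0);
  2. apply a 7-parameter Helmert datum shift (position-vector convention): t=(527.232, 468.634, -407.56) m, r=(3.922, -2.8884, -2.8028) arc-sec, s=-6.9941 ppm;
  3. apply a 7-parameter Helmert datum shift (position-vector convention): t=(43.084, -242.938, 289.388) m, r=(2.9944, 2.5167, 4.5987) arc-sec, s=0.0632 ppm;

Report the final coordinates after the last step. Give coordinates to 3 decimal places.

X=3342195.323 m, Y=4741400.348 m, Z=2647040.456 m

start: φ=24.675232°, λ=54.823422°, h=1315.716 m
→ ECEF (a=6378388.000, f=1/297.0): X=3341694.2307, Y=4741267.1599, Z=2647011.9726
→ Helmert 7p (PV): X=3342225.4494, Y=4741606.8942, Z=2646722.8455
→ Helmert 7p (PV): X=3342195.3233, Y=4741400.3480, Z=2647040.4564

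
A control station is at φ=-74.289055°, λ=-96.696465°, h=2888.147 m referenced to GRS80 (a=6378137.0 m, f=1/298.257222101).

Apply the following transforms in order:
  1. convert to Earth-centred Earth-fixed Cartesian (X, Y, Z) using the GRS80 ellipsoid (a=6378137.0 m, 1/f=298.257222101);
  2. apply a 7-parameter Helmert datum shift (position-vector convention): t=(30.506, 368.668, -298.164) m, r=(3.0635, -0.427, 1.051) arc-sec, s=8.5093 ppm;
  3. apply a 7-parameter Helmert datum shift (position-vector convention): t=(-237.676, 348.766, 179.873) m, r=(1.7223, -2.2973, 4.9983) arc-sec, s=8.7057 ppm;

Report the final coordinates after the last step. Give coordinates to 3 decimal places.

X=-202194.286 m, Y=-1720615.305 m, Z=-6120799.383 m

start: φ=-74.289055°, λ=-96.696465°, h=2888.147 m
→ ECEF (a=6378137.000, f=1/298.257222101): X=-202114.9559, Y=-1721439.1960, Z=-6120533.1173
→ Helmert 7p (PV): X=-202064.7277, Y=-1720995.3016, Z=-6120909.3486
→ Helmert 7p (PV): X=-202194.2856, Y=-1720615.3049, Z=-6120799.3833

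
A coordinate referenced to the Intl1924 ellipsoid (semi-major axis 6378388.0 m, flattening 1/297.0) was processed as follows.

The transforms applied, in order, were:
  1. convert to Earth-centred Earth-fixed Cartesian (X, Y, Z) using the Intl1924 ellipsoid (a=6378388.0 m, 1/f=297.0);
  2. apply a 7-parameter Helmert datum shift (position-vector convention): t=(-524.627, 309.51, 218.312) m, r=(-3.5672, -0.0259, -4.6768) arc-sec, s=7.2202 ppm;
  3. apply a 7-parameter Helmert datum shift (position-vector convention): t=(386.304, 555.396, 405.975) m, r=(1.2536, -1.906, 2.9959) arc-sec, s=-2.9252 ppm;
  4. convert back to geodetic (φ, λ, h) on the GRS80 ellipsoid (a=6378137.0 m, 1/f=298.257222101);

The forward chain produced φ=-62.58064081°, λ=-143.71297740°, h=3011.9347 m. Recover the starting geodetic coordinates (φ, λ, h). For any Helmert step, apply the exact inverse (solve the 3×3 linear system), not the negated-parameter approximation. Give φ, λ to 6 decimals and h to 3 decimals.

start: φ=-62.580641°, λ=-143.712977°, h=3011.935 m
→ ECEF (a=6378137.000, f=1/298.257222101): X=-2374897.0870, Y=-1743707.3171, Z=-5641279.4783
→ Helmert⁻¹: X=-2375367.8060, Y=-1744267.6023, Z=-5641669.4057
→ Helmert⁻¹: X=-2374787.1858, Y=-1744520.7894, Z=-5641876.8544
→ geod (Bowring, a=6378388.000): φ=-62.58065100°, λ=-143.69896300°, h=3544.0910 m

φ=-62.580651°, λ=-143.698963°, h=3544.091 m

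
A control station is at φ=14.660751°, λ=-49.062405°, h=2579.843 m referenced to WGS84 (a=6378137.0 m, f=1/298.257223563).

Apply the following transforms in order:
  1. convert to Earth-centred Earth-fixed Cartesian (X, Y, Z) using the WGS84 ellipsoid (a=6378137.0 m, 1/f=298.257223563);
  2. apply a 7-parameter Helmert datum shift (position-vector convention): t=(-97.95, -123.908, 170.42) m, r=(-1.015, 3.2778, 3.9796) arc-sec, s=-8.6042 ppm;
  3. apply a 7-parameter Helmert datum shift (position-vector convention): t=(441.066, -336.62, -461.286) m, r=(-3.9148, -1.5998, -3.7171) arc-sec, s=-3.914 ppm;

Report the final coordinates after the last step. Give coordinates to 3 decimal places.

X=4045934.274 m, Y=-4664565.720 m, Z=1604234.283 m

start: φ=14.660751°, λ=-49.062405°, h=2579.843 m
→ ECEF (a=6378137.000, f=1/298.257223563): X=4045622.8147, Y=-4664207.0774, Z=1604466.6701
→ Helmert 7p (PV): X=4045605.5409, Y=-4664204.9042, Z=1604581.9474
→ Helmert 7p (PV): X=4045934.2739, Y=-4664565.7201, Z=1604234.2827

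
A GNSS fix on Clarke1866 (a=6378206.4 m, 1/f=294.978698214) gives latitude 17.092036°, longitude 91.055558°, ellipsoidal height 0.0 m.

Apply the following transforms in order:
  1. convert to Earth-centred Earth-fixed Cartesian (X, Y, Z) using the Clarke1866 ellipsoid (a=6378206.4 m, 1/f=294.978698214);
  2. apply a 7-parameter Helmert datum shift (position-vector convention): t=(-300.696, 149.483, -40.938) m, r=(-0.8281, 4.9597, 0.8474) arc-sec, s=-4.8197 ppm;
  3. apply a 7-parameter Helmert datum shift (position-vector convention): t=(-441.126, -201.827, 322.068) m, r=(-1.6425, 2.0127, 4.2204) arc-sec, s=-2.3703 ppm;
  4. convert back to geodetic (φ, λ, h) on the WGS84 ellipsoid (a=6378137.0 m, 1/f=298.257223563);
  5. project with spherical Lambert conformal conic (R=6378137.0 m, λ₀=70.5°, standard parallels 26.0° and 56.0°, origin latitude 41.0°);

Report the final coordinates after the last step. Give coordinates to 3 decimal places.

start: φ=17.092036°, λ=91.055558°, h=0.000 m
→ ECEF (a=6378206.400, f=1/294.978698214): X=-112342.1911, Y=6097253.9391, Z=1862458.5147
→ Helmert 7p (PV): X=-112622.6118, Y=6097381.0508, Z=1862386.8227
→ Helmert 7p (PV): X=-113170.0567, Y=6097177.2971, Z=1862657.0215
→ geod (Bowring, a=6378137.000): φ=17.09270883°, λ=91.06334814°, h=48.6416 m
→ lcc (R=6378137.0, λ₀=70.5°): E=2277516.4127, N=-2374636.6343

E=2277516.413 m, N=-2374636.634 m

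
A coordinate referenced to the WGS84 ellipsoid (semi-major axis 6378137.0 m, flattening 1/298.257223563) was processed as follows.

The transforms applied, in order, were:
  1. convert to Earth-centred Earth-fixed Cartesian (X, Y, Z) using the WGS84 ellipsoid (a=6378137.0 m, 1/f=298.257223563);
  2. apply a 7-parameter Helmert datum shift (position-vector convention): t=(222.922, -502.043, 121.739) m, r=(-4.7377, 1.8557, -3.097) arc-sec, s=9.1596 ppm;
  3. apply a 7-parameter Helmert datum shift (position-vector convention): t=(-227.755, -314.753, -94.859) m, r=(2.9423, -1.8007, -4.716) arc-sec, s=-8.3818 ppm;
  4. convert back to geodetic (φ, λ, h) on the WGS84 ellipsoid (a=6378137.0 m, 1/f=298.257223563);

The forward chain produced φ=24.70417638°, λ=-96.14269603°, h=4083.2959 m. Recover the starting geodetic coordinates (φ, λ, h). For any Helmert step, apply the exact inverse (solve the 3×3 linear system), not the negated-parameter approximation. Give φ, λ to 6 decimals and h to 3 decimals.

φ=24.706521°, λ=-96.141324°, h=3328.713 m

start: φ=24.704176°, λ=-96.142696°, h=4083.296 m
→ ECEF (a=6378137.000, f=1/298.257223563): X=-620789.0843, Y=-5768186.1784, Z=2651046.9645
→ Helmert⁻¹: X=-620411.5091, Y=-5767896.1367, Z=2651251.7384
→ Helmert⁻¹: X=-620566.0005, Y=-5767411.4749, Z=2650967.6616
→ geod (Bowring, a=6378137.000): φ=24.70652100°, λ=-96.14132400°, h=3328.7130 m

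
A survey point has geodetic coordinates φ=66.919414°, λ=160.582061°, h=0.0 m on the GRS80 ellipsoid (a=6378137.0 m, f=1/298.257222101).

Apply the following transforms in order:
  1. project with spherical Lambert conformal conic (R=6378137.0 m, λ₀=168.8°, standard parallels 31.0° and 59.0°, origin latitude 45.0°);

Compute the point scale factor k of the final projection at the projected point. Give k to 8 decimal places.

start: φ=66.919414°, λ=160.582061°, h=0.000 m
→ into lcc (λ₀=168.8°): φ=66.91941400°, λ−λ₀=-8.21793900°
scale k = 1.05567633

1.05567633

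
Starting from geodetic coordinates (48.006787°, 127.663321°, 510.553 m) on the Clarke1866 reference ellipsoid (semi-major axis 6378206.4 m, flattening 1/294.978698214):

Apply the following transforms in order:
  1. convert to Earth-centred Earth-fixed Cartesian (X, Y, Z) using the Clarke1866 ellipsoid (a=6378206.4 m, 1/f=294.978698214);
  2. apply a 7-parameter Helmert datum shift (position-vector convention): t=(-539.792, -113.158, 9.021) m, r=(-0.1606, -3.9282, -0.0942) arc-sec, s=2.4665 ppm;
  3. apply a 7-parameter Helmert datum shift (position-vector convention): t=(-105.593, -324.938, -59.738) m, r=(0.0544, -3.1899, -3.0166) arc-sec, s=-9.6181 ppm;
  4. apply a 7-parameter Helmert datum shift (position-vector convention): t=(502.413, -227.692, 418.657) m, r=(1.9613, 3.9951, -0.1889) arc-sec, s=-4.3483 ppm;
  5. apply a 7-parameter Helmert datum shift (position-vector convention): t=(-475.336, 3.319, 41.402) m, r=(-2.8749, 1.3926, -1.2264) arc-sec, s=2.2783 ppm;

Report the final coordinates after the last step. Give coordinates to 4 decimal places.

X=-2613058.5552 m, Y=3384041.6445 m, Z=4717883.6105 m

start: φ=48.006787°, λ=127.663321°, h=510.553 m
→ ECEF (a=6378206.400, f=1/294.978698214): X=-2612499.0339, Y=3384654.6569, Z=4717556.4101
→ Helmert 7p (PV): X=-2613133.5673, Y=3384554.7134, Z=4717524.6779
→ Helmert 7p (PV): X=-2613237.4849, Y=3384234.1947, Z=4717380.0470
→ Helmert 7p (PV): X=-2612629.2399, Y=3383949.3245, Z=4717860.9858
→ Helmert 7p (PV): X=-2613058.5552, Y=3384041.6445, Z=4717883.6105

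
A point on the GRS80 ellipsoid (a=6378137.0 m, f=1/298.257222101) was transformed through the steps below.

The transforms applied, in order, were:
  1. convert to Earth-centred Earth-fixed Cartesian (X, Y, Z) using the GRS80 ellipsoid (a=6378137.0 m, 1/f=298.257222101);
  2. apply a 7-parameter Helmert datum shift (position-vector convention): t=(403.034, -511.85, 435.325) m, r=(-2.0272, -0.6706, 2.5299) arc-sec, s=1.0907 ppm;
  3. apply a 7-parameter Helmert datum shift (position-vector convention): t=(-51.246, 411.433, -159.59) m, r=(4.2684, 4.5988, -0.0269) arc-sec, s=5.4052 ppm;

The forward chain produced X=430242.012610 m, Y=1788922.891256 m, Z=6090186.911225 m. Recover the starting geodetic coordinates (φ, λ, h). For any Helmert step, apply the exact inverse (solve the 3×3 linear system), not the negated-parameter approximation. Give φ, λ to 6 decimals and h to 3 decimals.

start: X=430242.0126, Y=1788922.8913, Z=6090186.9112 m
→ Helmert⁻¹: X=430154.9129, Y=1788627.8782, Z=6090286.1589
→ Helmert⁻¹: X=429793.1528, Y=1789072.6533, Z=6089860.3777
→ geod (Bowring, a=6378137.000): φ=73.29467700°, λ=76.49167900°, h=3220.1770 m

φ=73.294677°, λ=76.491679°, h=3220.177 m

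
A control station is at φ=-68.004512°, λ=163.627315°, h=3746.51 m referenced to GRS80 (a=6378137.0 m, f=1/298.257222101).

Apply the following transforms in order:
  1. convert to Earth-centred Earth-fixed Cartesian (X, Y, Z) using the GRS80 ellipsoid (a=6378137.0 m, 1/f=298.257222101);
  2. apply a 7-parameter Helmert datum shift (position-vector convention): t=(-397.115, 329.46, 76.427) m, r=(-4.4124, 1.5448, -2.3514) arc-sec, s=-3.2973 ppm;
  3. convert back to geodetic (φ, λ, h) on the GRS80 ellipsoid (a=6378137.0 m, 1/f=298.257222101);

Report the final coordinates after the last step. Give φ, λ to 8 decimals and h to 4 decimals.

start: φ=-68.004512°, λ=163.627315°, h=3746.510 m
→ ECEF (a=6378137.000, f=1/298.257222101): X=-2299926.2659, Y=675713.8416, Z=-5894755.3246
→ Helmert 7p (PV): X=-2300352.2424, Y=675941.1927, Z=-5894656.6906
→ geod (Bowring, a=6378137.000): φ=-68.00025296°, λ=163.62497176°, h=3832.1490 m

φ=-68.00025296°, λ=163.62497176°, h=3832.1490 m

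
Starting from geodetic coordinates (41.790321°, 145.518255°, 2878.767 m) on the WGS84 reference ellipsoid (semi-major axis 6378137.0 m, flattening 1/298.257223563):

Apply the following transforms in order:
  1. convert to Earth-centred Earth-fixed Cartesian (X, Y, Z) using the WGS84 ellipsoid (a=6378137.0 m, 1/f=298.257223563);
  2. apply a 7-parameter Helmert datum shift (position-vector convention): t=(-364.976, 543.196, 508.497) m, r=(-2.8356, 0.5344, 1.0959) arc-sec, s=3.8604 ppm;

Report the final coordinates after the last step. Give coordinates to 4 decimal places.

X=-3927954.9285 m, Y=2698093.8980 m, Z=4230684.3796 m

start: φ=41.790321°, λ=145.518255°, h=2878.767 m
→ ECEF (a=6378137.000, f=1/298.257223563): X=-3927571.4182, Y=2697503.0019, Z=4230186.4603
→ Helmert 7p (PV): X=-3927954.9285, Y=2698093.8980, Z=4230684.3796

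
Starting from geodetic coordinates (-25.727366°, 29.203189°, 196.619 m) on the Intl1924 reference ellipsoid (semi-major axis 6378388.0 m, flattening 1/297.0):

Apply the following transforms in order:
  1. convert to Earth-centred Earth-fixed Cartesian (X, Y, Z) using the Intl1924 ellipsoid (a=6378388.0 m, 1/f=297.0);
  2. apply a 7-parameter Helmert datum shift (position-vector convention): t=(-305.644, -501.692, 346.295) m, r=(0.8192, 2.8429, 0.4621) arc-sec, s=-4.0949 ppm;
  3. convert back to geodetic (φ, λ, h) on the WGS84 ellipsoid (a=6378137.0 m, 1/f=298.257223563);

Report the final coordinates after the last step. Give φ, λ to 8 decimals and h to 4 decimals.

φ=-25.72649217°, λ=29.20071883°, h=-206.6645 m

start: φ=-25.727366°, λ=29.203189°, h=196.619 m
→ ECEF (a=6378388.000, f=1/297.0): X=5019073.5001, Y=2805431.9885, Z=-2752005.9781
→ Helmert 7p (PV): X=5018703.0884, Y=2804940.9826, Z=-2751706.4484
→ geod (Bowring, a=6378137.000): φ=-25.72649217°, λ=29.20071883°, h=-206.6645 m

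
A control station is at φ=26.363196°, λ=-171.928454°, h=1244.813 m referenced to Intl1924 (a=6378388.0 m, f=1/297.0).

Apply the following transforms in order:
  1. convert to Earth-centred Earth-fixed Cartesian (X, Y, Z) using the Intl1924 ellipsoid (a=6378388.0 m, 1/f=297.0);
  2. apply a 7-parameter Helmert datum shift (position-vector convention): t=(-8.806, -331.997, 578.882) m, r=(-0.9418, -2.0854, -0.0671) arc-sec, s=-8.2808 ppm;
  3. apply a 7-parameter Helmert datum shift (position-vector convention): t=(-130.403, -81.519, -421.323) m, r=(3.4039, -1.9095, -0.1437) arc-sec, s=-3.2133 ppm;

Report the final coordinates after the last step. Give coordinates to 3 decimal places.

start: φ=26.363196°, λ=-171.928454°, h=1244.813 m
→ ECEF (a=6378388.000, f=1/297.0): X=-5663260.4641, Y=-803132.0908, Z=2815763.4010
→ Helmert 7p (PV): X=-5663251.1030, Y=-803442.7383, Z=2816265.3765
→ Helmert 7p (PV): X=-5663389.9396, Y=-803564.2057, Z=2815769.3177

X=-5663389.940 m, Y=-803564.206 m, Z=2815769.318 m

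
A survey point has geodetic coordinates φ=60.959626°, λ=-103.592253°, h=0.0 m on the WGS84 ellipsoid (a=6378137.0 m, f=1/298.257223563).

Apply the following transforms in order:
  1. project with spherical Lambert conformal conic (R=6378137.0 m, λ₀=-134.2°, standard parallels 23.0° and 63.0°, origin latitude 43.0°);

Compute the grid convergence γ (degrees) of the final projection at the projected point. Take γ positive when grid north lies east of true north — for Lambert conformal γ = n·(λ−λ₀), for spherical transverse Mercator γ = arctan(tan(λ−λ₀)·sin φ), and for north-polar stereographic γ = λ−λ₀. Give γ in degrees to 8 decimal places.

21.33361263

start: φ=60.959626°, λ=-103.592253°, h=0.000 m
→ into lcc (λ₀=-134.2°): φ=60.95962600°, λ−λ₀=30.60774700°
convergence γ = 21.33361263°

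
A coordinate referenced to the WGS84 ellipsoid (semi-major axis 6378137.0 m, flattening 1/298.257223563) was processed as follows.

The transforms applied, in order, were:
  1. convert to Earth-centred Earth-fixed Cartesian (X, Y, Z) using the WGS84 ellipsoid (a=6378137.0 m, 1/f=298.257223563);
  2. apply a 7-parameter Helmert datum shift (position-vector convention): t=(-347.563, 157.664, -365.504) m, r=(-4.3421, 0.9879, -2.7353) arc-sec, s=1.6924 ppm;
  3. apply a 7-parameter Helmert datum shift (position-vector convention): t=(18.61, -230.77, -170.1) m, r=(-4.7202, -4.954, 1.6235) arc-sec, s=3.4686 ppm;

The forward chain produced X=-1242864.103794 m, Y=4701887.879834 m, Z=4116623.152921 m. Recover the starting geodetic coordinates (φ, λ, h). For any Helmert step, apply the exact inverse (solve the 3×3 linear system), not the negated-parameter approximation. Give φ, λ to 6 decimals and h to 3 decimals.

φ=40.442628°, λ=104.802497°, h=2858.948 m

start: X=-1242864.1038, Y=4701887.8798, Z=4116623.1529 m
→ Helmert⁻¹: X=-1242742.5147, Y=4702017.9094, Z=4116916.4230
→ Helmert⁻¹: X=-1242474.9195, Y=4701749.1363, Z=4117367.9851
→ geod (Bowring, a=6378137.000): φ=40.44262800°, λ=104.80249700°, h=2858.9480 m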